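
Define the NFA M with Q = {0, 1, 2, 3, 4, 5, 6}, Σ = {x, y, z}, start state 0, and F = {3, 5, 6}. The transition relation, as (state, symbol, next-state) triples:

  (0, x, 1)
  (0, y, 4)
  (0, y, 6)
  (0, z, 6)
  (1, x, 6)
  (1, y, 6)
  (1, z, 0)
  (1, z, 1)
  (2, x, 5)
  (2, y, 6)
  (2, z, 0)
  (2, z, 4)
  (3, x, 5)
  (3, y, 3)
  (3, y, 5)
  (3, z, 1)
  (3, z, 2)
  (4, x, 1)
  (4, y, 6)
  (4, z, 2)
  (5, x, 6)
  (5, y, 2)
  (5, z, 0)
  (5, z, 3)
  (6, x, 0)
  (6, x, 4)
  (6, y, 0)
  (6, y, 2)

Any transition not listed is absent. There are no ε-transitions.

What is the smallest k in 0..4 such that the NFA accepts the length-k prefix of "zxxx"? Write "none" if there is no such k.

1

Start in {0}.
Read 'z': 0→{6}; now {6}.
None of the earlier sets intersect F, but {6} does.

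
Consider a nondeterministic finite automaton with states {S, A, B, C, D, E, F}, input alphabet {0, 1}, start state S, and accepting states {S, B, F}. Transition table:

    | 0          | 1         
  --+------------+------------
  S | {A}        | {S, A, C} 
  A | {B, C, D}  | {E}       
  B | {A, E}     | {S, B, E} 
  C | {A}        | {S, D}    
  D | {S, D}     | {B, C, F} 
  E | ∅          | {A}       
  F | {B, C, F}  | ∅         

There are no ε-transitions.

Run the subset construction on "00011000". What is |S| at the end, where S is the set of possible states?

6

Start in {S}.
Read '0': S→{A}; now {A}.
Read '0': A→{B, C, D}; now {B, C, D}.
Read '0': B→{A, E}, C→{A}, D→{S, D}; now {S, A, D, E}.
Read '1': S→{S, A, C}, A→{E}, D→{B, C, F}, E→{A}; now {S, A, B, C, E, F}.
Read '1': S→{S, A, C}, A→{E}, B→{S, B, E}, C→{S, D}, E→{A}, F→∅; now {S, A, B, C, D, E}.
Read '0': S→{A}, A→{B, C, D}, B→{A, E}, C→{A}, D→{S, D}, E→∅; now {S, A, B, C, D, E}.
Read '0': S→{A}, A→{B, C, D}, B→{A, E}, C→{A}, D→{S, D}, E→∅; now {S, A, B, C, D, E}.
Read '0': S→{A}, A→{B, C, D}, B→{A, E}, C→{A}, D→{S, D}, E→∅; now {S, A, B, C, D, E}.
That set has 6 states.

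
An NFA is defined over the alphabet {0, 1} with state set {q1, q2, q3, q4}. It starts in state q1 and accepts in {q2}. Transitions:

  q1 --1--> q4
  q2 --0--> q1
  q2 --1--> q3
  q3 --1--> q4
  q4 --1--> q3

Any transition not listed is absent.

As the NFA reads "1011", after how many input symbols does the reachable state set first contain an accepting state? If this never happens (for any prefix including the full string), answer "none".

none

Start in {q1}.
Read '1': {q1} → {q4}.
Read '0': {q4} → ∅.
The set is empty and remains empty for the remaining 2 symbols.
No reachable set along the way intersects F.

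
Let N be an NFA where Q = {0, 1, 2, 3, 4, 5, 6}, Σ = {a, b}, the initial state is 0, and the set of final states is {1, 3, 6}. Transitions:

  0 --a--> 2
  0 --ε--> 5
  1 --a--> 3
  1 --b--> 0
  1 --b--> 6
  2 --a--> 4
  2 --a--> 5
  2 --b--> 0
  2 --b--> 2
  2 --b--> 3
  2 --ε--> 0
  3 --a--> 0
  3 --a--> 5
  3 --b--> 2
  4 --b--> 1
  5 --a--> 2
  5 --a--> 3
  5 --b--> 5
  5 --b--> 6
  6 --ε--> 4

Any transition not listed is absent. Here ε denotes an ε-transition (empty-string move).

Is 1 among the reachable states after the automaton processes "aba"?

Start: ε-closure({0}) = {0, 5}.
Read 'a': {0, 5} → {0, 2, 3, 5}.
Read 'b': {0, 2, 3, 5} → {0, 2, 3, 4, 5, 6}.
Read 'a': {0, 2, 3, 4, 5, 6} → {0, 2, 3, 4, 5}.
State 1 is not in {0, 2, 3, 4, 5}.

No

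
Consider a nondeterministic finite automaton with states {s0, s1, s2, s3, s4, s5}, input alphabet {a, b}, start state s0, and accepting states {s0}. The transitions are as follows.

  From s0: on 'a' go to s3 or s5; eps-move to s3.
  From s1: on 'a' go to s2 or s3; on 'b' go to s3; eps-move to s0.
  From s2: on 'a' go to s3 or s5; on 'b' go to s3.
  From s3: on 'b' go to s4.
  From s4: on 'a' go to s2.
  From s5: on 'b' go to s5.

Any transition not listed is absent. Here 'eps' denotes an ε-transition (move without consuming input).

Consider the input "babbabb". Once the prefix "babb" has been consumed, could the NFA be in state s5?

No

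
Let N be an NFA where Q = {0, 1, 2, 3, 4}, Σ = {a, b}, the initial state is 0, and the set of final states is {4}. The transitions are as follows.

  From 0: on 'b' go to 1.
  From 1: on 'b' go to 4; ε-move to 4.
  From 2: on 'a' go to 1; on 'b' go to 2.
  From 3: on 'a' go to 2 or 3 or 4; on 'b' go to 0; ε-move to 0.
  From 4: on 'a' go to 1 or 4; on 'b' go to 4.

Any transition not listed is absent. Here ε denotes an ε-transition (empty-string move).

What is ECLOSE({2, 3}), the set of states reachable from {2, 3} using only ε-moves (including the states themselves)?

Begin with {2, 3}.
ε-move 3 → 0; add 0.

{0, 2, 3}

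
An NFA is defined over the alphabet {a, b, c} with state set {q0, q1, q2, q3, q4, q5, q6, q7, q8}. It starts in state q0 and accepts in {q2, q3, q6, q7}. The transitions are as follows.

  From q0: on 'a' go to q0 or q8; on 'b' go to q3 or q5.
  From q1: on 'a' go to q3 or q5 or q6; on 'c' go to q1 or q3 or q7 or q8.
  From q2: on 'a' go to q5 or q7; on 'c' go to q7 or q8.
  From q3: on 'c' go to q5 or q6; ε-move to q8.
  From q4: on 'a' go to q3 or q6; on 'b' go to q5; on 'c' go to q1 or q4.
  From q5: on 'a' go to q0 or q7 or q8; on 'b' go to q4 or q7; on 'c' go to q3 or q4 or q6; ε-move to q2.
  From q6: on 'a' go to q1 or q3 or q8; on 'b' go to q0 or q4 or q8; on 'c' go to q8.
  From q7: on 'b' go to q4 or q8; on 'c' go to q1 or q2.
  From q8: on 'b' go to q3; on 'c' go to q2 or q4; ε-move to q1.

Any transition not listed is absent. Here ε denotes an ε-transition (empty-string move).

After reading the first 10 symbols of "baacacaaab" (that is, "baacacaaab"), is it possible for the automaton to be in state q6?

No

Start in {q0}.
Read 'b': q0→{q3, q5}; union {q3, q5}; ε-closure = {q1, q2, q3, q5, q8}.
Read 'a': q1→{q3, q5, q6}, q2→{q5, q7}, q3→∅, q5→{q0, q7, q8}, q8→∅; union {q0, q3, q5, q6, q7, q8}; ε-closure = {q0, q1, q2, q3, q5, q6, q7, q8}.
Read 'a': q0→{q0, q8}, q1→{q3, q5, q6}, q2→{q5, q7}, q3→∅, q5→{q0, q7, q8}, q6→{q1, q3, q8}, q7→∅, q8→∅; union {q0, q1, q3, q5, q6, q7, q8}; ε-closure = {q0, q1, q2, q3, q5, q6, q7, q8}.
Read 'c': q0→∅, q1→{q1, q3, q7, q8}, q2→{q7, q8}, q3→{q5, q6}, q5→{q3, q4, q6}, q6→{q8}, q7→{q1, q2}, q8→{q2, q4}; now {q1, q2, q3, q4, q5, q6, q7, q8}.
Read 'a': q1→{q3, q5, q6}, q2→{q5, q7}, q3→∅, q4→{q3, q6}, q5→{q0, q7, q8}, q6→{q1, q3, q8}, q7→∅, q8→∅; union {q0, q1, q3, q5, q6, q7, q8}; ε-closure = {q0, q1, q2, q3, q5, q6, q7, q8}.
Read 'c': q0→∅, q1→{q1, q3, q7, q8}, q2→{q7, q8}, q3→{q5, q6}, q5→{q3, q4, q6}, q6→{q8}, q7→{q1, q2}, q8→{q2, q4}; now {q1, q2, q3, q4, q5, q6, q7, q8}.
Read 'a': q1→{q3, q5, q6}, q2→{q5, q7}, q3→∅, q4→{q3, q6}, q5→{q0, q7, q8}, q6→{q1, q3, q8}, q7→∅, q8→∅; union {q0, q1, q3, q5, q6, q7, q8}; ε-closure = {q0, q1, q2, q3, q5, q6, q7, q8}.
Read 'a': q0→{q0, q8}, q1→{q3, q5, q6}, q2→{q5, q7}, q3→∅, q5→{q0, q7, q8}, q6→{q1, q3, q8}, q7→∅, q8→∅; union {q0, q1, q3, q5, q6, q7, q8}; ε-closure = {q0, q1, q2, q3, q5, q6, q7, q8}.
Read 'a': q0→{q0, q8}, q1→{q3, q5, q6}, q2→{q5, q7}, q3→∅, q5→{q0, q7, q8}, q6→{q1, q3, q8}, q7→∅, q8→∅; union {q0, q1, q3, q5, q6, q7, q8}; ε-closure = {q0, q1, q2, q3, q5, q6, q7, q8}.
Read 'b': q0→{q3, q5}, q1→∅, q2→∅, q3→∅, q5→{q4, q7}, q6→{q0, q4, q8}, q7→{q4, q8}, q8→{q3}; union {q0, q3, q4, q5, q7, q8}; ε-closure = {q0, q1, q2, q3, q4, q5, q7, q8}.
State q6 is not in {q0, q1, q2, q3, q4, q5, q7, q8}.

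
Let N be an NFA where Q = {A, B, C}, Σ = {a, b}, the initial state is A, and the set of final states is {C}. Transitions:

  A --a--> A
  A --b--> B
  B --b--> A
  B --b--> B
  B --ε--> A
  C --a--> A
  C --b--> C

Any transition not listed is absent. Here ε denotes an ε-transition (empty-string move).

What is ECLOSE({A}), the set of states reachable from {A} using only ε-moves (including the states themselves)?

Begin with {A}.
No ε-moves leave this set, so the closure equals the set itself.

{A}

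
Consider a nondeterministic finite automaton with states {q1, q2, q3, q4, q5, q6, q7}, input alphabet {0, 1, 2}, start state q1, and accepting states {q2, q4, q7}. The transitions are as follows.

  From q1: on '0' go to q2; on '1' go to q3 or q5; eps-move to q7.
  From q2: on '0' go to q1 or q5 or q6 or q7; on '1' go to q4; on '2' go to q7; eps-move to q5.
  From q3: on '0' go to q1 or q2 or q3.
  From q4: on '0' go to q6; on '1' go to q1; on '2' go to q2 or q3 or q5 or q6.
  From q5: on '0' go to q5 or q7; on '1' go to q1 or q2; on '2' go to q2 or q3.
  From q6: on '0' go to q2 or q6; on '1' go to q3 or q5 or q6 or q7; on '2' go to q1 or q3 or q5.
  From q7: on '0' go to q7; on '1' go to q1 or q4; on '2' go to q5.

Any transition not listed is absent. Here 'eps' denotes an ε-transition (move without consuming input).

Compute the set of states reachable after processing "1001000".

{q1, q2, q3, q5, q6, q7}

Start: ε-closure({q1}) = {q1, q7}.
Read '1': q1→{q3, q5}, q7→{q1, q4}; union {q1, q3, q4, q5}; ε-closure = {q1, q3, q4, q5, q7}.
Read '0': q1→{q2}, q3→{q1, q2, q3}, q4→{q6}, q5→{q5, q7}, q7→{q7}; now {q1, q2, q3, q5, q6, q7}.
Read '0': q1→{q2}, q2→{q1, q5, q6, q7}, q3→{q1, q2, q3}, q5→{q5, q7}, q6→{q2, q6}, q7→{q7}; now {q1, q2, q3, q5, q6, q7}.
Read '1': q1→{q3, q5}, q2→{q4}, q3→∅, q5→{q1, q2}, q6→{q3, q5, q6, q7}, q7→{q1, q4}; now {q1, q2, q3, q4, q5, q6, q7}.
Read '0': q1→{q2}, q2→{q1, q5, q6, q7}, q3→{q1, q2, q3}, q4→{q6}, q5→{q5, q7}, q6→{q2, q6}, q7→{q7}; now {q1, q2, q3, q5, q6, q7}.
Read '0': q1→{q2}, q2→{q1, q5, q6, q7}, q3→{q1, q2, q3}, q5→{q5, q7}, q6→{q2, q6}, q7→{q7}; now {q1, q2, q3, q5, q6, q7}.
Read '0': q1→{q2}, q2→{q1, q5, q6, q7}, q3→{q1, q2, q3}, q5→{q5, q7}, q6→{q2, q6}, q7→{q7}; now {q1, q2, q3, q5, q6, q7}.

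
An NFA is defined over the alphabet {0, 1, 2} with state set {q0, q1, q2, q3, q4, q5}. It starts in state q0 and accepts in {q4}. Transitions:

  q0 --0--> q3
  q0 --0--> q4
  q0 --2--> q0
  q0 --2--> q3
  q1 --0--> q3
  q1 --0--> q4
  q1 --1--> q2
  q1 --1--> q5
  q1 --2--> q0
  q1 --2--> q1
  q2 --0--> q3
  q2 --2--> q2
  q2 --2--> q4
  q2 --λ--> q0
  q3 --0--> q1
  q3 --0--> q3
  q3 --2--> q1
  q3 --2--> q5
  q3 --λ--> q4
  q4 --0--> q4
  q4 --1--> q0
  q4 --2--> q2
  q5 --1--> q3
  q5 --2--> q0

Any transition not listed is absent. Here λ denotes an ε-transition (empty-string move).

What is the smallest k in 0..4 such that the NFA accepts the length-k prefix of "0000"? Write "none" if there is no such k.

1

Start in {q0}.
Read '0': q0→{q3, q4}; now {q3, q4}.
None of the earlier sets intersect F, but {q3, q4} does.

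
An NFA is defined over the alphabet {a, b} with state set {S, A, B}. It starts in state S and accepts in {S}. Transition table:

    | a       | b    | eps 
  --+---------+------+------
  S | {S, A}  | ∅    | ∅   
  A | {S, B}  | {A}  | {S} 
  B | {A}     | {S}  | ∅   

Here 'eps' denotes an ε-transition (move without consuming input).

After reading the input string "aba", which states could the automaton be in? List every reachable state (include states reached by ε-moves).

{S, A, B}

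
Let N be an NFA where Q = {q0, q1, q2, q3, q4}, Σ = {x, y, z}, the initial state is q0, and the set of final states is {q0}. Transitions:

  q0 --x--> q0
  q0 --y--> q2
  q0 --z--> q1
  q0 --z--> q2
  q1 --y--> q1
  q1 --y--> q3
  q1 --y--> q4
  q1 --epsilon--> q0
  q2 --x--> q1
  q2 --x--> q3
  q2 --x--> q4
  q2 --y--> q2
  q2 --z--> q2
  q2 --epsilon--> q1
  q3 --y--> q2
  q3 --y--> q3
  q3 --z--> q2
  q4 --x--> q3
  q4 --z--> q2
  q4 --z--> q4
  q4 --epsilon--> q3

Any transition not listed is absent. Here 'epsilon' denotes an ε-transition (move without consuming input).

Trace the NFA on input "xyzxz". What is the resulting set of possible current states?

Start in {q0}.
Read 'x': q0→{q0}; now {q0}.
Read 'y': q0→{q2}; union {q2}; ε-closure = {q0, q1, q2}.
Read 'z': q0→{q1, q2}, q1→∅, q2→{q2}; union {q1, q2}; ε-closure = {q0, q1, q2}.
Read 'x': q0→{q0}, q1→∅, q2→{q1, q3, q4}; now {q0, q1, q3, q4}.
Read 'z': q0→{q1, q2}, q1→∅, q3→{q2}, q4→{q2, q4}; union {q1, q2, q4}; ε-closure = {q0, q1, q2, q3, q4}.

{q0, q1, q2, q3, q4}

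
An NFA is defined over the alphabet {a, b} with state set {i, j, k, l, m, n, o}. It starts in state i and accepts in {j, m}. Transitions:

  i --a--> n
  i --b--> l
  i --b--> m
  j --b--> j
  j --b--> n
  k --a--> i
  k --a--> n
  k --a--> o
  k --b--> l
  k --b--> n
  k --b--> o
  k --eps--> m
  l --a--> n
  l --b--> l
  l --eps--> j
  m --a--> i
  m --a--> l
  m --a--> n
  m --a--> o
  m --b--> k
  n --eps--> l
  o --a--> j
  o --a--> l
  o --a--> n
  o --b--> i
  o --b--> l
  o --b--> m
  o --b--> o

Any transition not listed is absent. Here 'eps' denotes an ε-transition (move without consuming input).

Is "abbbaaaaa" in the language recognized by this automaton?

Start in {i}.
Read 'a': {i} → {j, l, n}.
Read 'b': {j, l, n} → {j, l, n}.
Read 'b': {j, l, n} → {j, l, n}.
Read 'b': {j, l, n} → {j, l, n}.
Read 'a': {j, l, n} → {j, l, n}.
Read 'a': {j, l, n} → {j, l, n}.
Read 'a': {j, l, n} → {j, l, n}.
Read 'a': {j, l, n} → {j, l, n}.
Read 'a': {j, l, n} → {j, l, n}.
The final set {j, l, n} contains the accepting state j.

Yes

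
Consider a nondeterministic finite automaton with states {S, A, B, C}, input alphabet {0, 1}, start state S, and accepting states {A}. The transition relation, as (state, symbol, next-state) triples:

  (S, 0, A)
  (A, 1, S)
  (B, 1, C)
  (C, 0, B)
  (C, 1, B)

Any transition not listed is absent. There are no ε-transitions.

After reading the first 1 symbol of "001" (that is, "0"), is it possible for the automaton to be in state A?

Start in {S}.
Read '0': {S} → {A}.
State A is in {A}.

Yes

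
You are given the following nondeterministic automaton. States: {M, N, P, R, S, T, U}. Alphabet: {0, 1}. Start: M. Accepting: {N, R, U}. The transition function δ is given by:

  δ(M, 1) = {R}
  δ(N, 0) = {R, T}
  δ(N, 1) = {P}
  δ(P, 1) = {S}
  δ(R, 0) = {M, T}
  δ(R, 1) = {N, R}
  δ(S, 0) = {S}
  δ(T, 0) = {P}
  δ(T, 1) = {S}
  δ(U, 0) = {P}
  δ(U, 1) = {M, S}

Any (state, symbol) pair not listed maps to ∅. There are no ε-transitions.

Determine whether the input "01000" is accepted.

No

Start in {M}.
Read '0': {M} → ∅.
The set is empty and remains empty for the remaining 4 symbols.
The final set ∅ contains no accepting state.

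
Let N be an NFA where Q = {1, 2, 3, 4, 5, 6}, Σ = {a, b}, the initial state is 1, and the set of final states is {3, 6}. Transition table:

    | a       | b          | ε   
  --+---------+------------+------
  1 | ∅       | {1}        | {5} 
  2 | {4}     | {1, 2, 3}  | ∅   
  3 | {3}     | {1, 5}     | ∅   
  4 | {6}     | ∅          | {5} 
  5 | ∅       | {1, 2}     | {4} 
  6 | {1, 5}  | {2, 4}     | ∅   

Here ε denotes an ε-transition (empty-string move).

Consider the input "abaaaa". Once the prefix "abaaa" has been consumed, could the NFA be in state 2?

No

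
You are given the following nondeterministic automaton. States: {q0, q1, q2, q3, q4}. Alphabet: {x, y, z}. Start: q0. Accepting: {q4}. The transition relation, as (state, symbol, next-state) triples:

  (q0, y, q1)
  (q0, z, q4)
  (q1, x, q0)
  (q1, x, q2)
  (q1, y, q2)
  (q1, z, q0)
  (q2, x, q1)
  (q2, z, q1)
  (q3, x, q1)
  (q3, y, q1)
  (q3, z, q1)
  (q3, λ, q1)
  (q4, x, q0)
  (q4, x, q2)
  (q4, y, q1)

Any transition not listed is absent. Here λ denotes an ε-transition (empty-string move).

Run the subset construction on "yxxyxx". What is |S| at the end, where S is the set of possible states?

2

Start in {q0}.
Read 'y': q0→{q1}; now {q1}.
Read 'x': q1→{q0, q2}; now {q0, q2}.
Read 'x': q0→∅, q2→{q1}; now {q1}.
Read 'y': q1→{q2}; now {q2}.
Read 'x': q2→{q1}; now {q1}.
Read 'x': q1→{q0, q2}; now {q0, q2}.
That set has 2 states.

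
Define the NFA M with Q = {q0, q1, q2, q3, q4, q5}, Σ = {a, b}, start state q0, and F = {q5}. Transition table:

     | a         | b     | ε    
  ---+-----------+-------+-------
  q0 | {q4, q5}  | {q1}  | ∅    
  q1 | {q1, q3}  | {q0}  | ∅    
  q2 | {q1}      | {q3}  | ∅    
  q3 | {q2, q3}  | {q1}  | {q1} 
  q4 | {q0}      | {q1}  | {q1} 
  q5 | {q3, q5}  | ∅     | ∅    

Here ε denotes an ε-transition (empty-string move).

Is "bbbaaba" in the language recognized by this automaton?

Start in {q0}.
Read 'b': q0→{q1}; now {q1}.
Read 'b': q1→{q0}; now {q0}.
Read 'b': q0→{q1}; now {q1}.
Read 'a': q1→{q1, q3}; now {q1, q3}.
Read 'a': q1→{q1, q3}, q3→{q2, q3}; now {q1, q2, q3}.
Read 'b': q1→{q0}, q2→{q3}, q3→{q1}; now {q0, q1, q3}.
Read 'a': q0→{q4, q5}, q1→{q1, q3}, q3→{q2, q3}; now {q1, q2, q3, q4, q5}.
The final set {q1, q2, q3, q4, q5} contains the accepting state q5.

Yes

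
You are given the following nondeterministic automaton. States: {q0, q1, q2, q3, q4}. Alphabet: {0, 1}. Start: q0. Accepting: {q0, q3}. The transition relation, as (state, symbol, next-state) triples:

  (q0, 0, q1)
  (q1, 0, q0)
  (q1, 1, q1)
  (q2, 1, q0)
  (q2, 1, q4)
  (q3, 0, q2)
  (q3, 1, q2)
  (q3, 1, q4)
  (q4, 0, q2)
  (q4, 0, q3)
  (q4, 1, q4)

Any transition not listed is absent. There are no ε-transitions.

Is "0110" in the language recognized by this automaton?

Yes

Start in {q0}.
Read '0': q0→{q1}; now {q1}.
Read '1': q1→{q1}; now {q1}.
Read '1': q1→{q1}; now {q1}.
Read '0': q1→{q0}; now {q0}.
The final set {q0} contains the accepting state q0.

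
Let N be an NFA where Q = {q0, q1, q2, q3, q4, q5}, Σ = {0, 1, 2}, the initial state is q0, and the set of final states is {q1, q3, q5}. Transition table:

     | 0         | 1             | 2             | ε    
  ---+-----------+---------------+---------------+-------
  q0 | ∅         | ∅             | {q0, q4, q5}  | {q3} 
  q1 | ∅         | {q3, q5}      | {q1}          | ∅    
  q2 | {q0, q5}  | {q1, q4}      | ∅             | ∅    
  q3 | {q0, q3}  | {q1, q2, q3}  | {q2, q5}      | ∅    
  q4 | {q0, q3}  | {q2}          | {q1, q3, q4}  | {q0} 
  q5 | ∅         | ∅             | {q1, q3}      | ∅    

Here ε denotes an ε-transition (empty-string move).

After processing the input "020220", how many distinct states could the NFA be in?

Start: ε-closure({q0}) = {q0, q3}.
Read '0': {q0, q3} → {q0, q3}.
Read '2': {q0, q3} → {q0, q2, q3, q4, q5}.
Read '0': {q0, q2, q3, q4, q5} → {q0, q3, q5}.
Read '2': {q0, q3, q5} → {q0, q1, q2, q3, q4, q5}.
Read '2': {q0, q1, q2, q3, q4, q5} → {q0, q1, q2, q3, q4, q5}.
Read '0': {q0, q1, q2, q3, q4, q5} → {q0, q3, q5}.
That set has 3 states.

3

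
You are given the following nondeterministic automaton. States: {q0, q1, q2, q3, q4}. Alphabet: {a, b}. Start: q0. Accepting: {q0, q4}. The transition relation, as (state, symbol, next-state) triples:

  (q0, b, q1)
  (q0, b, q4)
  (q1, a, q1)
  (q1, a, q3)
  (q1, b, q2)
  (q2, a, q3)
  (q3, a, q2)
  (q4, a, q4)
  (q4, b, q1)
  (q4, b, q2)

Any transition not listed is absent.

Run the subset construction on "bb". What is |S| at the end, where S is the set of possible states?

Start in {q0}.
Read 'b': {q0} → {q1, q4}.
Read 'b': {q1, q4} → {q1, q2}.
That set has 2 states.

2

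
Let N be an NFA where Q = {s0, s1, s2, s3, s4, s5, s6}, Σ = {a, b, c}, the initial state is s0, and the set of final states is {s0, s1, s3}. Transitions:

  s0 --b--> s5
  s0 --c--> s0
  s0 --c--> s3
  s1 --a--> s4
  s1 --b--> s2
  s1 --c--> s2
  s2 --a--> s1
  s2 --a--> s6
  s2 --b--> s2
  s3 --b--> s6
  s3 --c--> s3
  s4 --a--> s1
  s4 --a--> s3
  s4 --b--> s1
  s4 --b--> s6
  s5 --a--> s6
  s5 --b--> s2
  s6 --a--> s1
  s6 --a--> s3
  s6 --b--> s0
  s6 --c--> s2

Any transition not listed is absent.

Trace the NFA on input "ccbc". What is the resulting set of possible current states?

Start in {s0}.
Read 'c': {s0} → {s0, s3}.
Read 'c': {s0, s3} → {s0, s3}.
Read 'b': {s0, s3} → {s5, s6}.
Read 'c': {s5, s6} → {s2}.

{s2}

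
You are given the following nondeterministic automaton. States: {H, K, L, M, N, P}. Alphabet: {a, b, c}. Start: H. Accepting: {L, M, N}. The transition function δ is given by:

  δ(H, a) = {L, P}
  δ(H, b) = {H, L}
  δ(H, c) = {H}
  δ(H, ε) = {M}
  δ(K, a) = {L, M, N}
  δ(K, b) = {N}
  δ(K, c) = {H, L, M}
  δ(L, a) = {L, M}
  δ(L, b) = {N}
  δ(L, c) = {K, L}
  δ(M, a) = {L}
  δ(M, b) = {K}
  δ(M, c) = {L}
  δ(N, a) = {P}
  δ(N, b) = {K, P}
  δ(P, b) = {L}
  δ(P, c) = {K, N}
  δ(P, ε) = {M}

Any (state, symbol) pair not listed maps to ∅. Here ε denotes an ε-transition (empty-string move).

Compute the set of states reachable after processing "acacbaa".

Start: ε-closure({H}) = {H, M}.
Read 'a': H→{L, P}, M→{L}; union {L, P}; ε-closure = {L, M, P}.
Read 'c': L→{K, L}, M→{L}, P→{K, N}; now {K, L, N}.
Read 'a': K→{L, M, N}, L→{L, M}, N→{P}; now {L, M, N, P}.
Read 'c': L→{K, L}, M→{L}, N→∅, P→{K, N}; now {K, L, N}.
Read 'b': K→{N}, L→{N}, N→{K, P}; union {K, N, P}; ε-closure = {K, M, N, P}.
Read 'a': K→{L, M, N}, M→{L}, N→{P}, P→∅; now {L, M, N, P}.
Read 'a': L→{L, M}, M→{L}, N→{P}, P→∅; now {L, M, P}.

{L, M, P}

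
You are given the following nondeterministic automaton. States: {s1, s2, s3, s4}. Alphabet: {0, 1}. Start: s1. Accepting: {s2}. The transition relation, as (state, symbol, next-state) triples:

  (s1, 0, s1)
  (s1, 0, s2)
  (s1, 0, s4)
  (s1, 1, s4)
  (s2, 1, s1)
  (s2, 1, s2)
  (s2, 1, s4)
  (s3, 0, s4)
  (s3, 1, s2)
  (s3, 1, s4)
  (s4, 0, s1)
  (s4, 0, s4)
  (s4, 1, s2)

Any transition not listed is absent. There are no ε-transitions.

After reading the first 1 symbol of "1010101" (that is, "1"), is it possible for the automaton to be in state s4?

Yes

Start in {s1}.
Read '1': {s1} → {s4}.
State s4 is in {s4}.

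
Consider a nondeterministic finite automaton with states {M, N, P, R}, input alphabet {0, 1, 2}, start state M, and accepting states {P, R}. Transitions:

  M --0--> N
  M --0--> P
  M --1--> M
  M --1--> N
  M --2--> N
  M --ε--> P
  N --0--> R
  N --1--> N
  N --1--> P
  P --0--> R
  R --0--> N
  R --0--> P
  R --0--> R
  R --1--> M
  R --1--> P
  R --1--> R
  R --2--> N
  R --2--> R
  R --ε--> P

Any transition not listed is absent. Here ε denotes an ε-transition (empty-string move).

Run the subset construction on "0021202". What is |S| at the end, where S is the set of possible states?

Start: ε-closure({M}) = {M, P}.
Read '0': M→{N, P}, P→{R}; now {N, P, R}.
Read '0': N→{R}, P→{R}, R→{N, P, R}; now {N, P, R}.
Read '2': N→∅, P→∅, R→{N, R}; union {N, R}; ε-closure = {N, P, R}.
Read '1': N→{N, P}, P→∅, R→{M, P, R}; now {M, N, P, R}.
Read '2': M→{N}, N→∅, P→∅, R→{N, R}; union {N, R}; ε-closure = {N, P, R}.
Read '0': N→{R}, P→{R}, R→{N, P, R}; now {N, P, R}.
Read '2': N→∅, P→∅, R→{N, R}; union {N, R}; ε-closure = {N, P, R}.
That set has 3 states.

3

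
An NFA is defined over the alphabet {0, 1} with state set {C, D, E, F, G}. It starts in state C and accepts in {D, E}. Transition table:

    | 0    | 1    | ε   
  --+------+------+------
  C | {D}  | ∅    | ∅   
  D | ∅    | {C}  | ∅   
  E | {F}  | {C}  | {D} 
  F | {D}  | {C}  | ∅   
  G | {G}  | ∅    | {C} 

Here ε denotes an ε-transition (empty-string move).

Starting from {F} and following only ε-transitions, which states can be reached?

Begin with {F}.
No ε-moves leave this set, so the closure equals the set itself.

{F}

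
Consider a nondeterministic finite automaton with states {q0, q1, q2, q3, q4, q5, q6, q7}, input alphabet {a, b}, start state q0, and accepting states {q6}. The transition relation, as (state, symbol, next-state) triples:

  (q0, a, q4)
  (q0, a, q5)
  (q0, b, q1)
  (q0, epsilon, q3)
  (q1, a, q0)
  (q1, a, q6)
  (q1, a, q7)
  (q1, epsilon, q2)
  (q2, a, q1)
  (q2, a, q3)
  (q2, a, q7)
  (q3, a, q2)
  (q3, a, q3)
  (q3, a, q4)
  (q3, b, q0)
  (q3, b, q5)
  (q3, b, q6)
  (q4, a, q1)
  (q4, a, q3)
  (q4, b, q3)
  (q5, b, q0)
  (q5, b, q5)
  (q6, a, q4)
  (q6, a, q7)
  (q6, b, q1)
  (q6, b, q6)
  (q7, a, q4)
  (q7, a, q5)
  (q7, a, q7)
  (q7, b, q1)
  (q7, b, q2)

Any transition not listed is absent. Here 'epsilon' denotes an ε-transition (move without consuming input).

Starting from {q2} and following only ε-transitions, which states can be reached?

Begin with {q2}.
No ε-moves leave this set, so the closure equals the set itself.

{q2}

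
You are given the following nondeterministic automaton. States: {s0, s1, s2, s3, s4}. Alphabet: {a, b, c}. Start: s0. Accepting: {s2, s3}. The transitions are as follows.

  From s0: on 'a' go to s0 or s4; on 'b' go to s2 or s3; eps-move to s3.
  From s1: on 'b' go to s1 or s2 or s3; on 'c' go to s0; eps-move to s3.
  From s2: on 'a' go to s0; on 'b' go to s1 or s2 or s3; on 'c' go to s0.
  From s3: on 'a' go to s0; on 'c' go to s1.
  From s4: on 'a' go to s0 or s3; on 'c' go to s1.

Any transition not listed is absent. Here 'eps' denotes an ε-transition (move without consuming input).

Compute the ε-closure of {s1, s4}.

Begin with {s1, s4}.
ε-move s1 → s3; add s3.

{s1, s3, s4}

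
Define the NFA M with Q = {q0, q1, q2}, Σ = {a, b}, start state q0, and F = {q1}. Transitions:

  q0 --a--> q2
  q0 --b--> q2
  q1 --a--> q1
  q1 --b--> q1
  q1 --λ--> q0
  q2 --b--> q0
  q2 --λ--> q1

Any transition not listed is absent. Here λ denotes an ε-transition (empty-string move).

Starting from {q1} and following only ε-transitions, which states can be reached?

Begin with {q1}.
ε-move q1 → q0; add q0.

{q0, q1}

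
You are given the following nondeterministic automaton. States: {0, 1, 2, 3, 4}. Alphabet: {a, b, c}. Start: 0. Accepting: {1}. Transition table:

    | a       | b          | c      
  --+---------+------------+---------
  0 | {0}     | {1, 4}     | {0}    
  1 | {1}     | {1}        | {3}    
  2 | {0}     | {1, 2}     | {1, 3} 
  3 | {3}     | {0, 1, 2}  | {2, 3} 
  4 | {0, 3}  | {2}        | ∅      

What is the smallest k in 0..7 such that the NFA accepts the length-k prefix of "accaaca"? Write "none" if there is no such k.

Start in {0}.
Read 'a': {0} → {0}.
Read 'c': {0} → {0}.
Read 'c': {0} → {0}.
Read 'a': {0} → {0}.
Read 'a': {0} → {0}.
Read 'c': {0} → {0}.
Read 'a': {0} → {0}.
No reachable set along the way intersects F.

none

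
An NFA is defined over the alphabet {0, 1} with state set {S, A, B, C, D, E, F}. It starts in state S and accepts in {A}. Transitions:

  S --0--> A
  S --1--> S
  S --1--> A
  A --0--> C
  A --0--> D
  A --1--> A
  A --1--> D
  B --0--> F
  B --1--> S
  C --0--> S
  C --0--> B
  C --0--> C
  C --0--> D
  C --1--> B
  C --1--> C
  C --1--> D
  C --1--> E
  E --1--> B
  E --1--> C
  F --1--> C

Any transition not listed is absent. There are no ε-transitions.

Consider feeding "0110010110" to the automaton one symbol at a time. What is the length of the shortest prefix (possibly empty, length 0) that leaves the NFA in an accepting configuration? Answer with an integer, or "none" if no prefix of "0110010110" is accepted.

Start in {S}.
Read '0': {S} → {A}.
None of the earlier sets intersect F, but {A} does.

1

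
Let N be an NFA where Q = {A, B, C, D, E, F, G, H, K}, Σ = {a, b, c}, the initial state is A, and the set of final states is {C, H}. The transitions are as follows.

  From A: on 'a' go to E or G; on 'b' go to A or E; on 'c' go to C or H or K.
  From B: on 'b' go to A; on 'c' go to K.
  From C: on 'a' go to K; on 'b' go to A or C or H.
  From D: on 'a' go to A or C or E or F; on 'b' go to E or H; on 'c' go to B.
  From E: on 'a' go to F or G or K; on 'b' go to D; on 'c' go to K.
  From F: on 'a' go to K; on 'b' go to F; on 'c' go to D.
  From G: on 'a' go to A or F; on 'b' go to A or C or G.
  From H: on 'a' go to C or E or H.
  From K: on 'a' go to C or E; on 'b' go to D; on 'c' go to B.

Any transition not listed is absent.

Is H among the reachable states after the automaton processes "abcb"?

Start in {A}.
Read 'a': A→{E, G}; now {E, G}.
Read 'b': E→{D}, G→{A, C, G}; now {A, C, D, G}.
Read 'c': A→{C, H, K}, C→∅, D→{B}, G→∅; now {B, C, H, K}.
Read 'b': B→{A}, C→{A, C, H}, H→∅, K→{D}; now {A, C, D, H}.
State H is in {A, C, D, H}.

Yes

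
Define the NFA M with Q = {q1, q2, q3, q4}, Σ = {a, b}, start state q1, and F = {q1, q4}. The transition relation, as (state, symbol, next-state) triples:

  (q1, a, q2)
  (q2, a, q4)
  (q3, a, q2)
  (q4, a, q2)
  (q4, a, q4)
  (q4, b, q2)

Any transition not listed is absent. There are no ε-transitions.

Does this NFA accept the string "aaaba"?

Yes

Start in {q1}.
Read 'a': {q1} → {q2}.
Read 'a': {q2} → {q4}.
Read 'a': {q4} → {q2, q4}.
Read 'b': {q2, q4} → {q2}.
Read 'a': {q2} → {q4}.
The final set {q4} contains the accepting state q4.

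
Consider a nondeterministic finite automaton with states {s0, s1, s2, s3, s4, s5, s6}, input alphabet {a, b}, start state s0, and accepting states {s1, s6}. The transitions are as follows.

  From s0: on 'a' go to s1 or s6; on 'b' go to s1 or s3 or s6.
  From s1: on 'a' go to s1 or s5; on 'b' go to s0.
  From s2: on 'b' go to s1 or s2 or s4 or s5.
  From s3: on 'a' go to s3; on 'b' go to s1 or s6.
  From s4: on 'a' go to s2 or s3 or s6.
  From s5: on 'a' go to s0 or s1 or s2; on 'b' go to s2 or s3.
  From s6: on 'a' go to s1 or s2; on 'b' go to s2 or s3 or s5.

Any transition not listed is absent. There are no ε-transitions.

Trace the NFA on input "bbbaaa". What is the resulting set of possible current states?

{s0, s1, s2, s3, s5, s6}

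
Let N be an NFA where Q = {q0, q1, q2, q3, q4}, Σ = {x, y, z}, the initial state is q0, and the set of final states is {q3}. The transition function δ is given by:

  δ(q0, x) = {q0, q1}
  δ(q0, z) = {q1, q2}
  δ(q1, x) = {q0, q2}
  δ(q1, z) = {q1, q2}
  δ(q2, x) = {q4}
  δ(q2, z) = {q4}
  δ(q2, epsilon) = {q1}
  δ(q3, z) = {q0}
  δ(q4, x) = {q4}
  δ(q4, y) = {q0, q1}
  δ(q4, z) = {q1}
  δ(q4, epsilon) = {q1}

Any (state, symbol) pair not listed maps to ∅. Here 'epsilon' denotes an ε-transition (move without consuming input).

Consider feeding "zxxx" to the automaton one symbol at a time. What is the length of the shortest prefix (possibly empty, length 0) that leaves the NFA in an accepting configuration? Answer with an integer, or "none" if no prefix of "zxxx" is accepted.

none

Start in {q0}.
Read 'z': {q0} → {q1, q2}.
Read 'x': {q1, q2} → {q0, q1, q2, q4}.
Read 'x': {q0, q1, q2, q4} → {q0, q1, q2, q4}.
Read 'x': {q0, q1, q2, q4} → {q0, q1, q2, q4}.
No reachable set along the way intersects F.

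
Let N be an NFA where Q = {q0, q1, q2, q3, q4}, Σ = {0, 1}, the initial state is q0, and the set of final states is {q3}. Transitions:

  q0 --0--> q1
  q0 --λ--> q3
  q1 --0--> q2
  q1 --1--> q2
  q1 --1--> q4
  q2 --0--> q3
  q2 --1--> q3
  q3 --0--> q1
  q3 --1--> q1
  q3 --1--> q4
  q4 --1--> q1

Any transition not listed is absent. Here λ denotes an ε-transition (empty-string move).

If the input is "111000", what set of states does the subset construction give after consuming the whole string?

{q1, q2, q3}

Start: ε-closure({q0}) = {q0, q3}.
Read '1': q0→∅, q3→{q1, q4}; now {q1, q4}.
Read '1': q1→{q2, q4}, q4→{q1}; now {q1, q2, q4}.
Read '1': q1→{q2, q4}, q2→{q3}, q4→{q1}; now {q1, q2, q3, q4}.
Read '0': q1→{q2}, q2→{q3}, q3→{q1}, q4→∅; now {q1, q2, q3}.
Read '0': q1→{q2}, q2→{q3}, q3→{q1}; now {q1, q2, q3}.
Read '0': q1→{q2}, q2→{q3}, q3→{q1}; now {q1, q2, q3}.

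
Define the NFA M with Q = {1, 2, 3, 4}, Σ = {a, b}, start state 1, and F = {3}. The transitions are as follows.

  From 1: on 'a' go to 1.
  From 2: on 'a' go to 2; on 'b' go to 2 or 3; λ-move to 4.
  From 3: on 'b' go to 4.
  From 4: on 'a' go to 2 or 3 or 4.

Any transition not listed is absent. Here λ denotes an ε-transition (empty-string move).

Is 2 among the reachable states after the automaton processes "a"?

No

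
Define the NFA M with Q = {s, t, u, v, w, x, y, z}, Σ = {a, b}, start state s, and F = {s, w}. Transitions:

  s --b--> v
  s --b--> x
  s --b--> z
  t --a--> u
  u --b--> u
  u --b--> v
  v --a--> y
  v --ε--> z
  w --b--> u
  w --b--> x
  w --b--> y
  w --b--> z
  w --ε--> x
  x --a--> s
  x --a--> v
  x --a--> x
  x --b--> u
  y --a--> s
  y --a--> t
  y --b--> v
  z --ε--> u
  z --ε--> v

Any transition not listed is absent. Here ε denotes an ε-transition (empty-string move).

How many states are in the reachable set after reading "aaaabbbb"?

Start in {s}.
Read 'a': s→∅; now ∅.
The set is empty and remains empty for the remaining 7 symbols.
That set has 0 states.

0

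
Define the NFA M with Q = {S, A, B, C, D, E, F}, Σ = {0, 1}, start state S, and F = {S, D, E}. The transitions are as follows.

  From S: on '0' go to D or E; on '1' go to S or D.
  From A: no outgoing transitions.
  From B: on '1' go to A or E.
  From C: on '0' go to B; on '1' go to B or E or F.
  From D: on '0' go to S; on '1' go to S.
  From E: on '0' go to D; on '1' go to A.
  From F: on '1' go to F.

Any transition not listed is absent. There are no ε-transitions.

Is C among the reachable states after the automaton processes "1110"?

No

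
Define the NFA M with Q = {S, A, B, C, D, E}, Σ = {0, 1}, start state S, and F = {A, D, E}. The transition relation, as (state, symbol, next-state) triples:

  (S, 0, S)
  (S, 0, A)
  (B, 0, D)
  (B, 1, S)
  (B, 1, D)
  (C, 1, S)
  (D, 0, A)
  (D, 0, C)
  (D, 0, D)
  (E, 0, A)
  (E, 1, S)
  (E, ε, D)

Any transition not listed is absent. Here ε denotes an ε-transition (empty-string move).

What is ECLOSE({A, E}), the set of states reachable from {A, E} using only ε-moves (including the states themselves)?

Begin with {A, E}.
ε-move E → D; add D.

{A, D, E}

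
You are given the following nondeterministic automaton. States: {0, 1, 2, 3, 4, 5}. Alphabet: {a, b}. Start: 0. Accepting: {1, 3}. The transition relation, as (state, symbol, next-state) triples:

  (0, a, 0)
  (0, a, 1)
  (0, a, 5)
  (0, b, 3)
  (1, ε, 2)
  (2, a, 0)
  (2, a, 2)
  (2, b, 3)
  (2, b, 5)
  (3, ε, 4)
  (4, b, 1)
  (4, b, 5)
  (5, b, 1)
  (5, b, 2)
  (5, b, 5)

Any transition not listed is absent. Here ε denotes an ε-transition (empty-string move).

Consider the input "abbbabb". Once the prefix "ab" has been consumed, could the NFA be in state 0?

Start in {0}.
Read 'a': 0→{0, 1, 5}; union {0, 1, 5}; ε-closure = {0, 1, 2, 5}.
Read 'b': 0→{3}, 1→∅, 2→{3, 5}, 5→{1, 2, 5}; union {1, 2, 3, 5}; ε-closure = {1, 2, 3, 4, 5}.
State 0 is not in {1, 2, 3, 4, 5}.

No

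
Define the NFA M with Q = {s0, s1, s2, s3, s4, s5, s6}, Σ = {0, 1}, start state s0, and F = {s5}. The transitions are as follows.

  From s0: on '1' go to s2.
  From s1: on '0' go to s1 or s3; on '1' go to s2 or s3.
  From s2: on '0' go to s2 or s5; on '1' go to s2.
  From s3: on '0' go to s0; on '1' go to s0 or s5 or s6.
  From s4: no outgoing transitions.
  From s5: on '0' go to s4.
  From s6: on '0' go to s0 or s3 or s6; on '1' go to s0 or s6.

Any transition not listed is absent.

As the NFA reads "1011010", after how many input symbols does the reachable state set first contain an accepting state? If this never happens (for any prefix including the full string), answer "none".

Start in {s0}.
Read '1': s0→{s2}; now {s2}.
Read '0': s2→{s2, s5}; now {s2, s5}.
None of the earlier sets intersect F, but {s2, s5} does.

2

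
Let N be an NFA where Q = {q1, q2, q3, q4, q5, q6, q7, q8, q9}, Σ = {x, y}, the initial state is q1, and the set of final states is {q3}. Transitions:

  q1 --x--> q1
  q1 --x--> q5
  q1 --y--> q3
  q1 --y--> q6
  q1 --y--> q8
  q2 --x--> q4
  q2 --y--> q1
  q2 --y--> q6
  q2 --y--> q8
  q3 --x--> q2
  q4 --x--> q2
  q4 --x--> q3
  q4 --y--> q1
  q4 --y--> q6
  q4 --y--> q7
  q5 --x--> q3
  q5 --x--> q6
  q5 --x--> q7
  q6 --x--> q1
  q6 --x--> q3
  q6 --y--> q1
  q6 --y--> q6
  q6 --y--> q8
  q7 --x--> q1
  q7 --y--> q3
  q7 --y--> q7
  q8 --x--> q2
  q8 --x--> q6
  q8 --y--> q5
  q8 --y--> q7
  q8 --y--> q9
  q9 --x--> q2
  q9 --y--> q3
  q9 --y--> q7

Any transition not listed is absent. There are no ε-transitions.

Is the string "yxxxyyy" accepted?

Yes

Start in {q1}.
Read 'y': q1→{q3, q6, q8}; now {q3, q6, q8}.
Read 'x': q3→{q2}, q6→{q1, q3}, q8→{q2, q6}; now {q1, q2, q3, q6}.
Read 'x': q1→{q1, q5}, q2→{q4}, q3→{q2}, q6→{q1, q3}; now {q1, q2, q3, q4, q5}.
Read 'x': q1→{q1, q5}, q2→{q4}, q3→{q2}, q4→{q2, q3}, q5→{q3, q6, q7}; now {q1, q2, q3, q4, q5, q6, q7}.
Read 'y': q1→{q3, q6, q8}, q2→{q1, q6, q8}, q3→∅, q4→{q1, q6, q7}, q5→∅, q6→{q1, q6, q8}, q7→{q3, q7}; now {q1, q3, q6, q7, q8}.
Read 'y': q1→{q3, q6, q8}, q3→∅, q6→{q1, q6, q8}, q7→{q3, q7}, q8→{q5, q7, q9}; now {q1, q3, q5, q6, q7, q8, q9}.
Read 'y': q1→{q3, q6, q8}, q3→∅, q5→∅, q6→{q1, q6, q8}, q7→{q3, q7}, q8→{q5, q7, q9}, q9→{q3, q7}; now {q1, q3, q5, q6, q7, q8, q9}.
The final set {q1, q3, q5, q6, q7, q8, q9} contains the accepting state q3.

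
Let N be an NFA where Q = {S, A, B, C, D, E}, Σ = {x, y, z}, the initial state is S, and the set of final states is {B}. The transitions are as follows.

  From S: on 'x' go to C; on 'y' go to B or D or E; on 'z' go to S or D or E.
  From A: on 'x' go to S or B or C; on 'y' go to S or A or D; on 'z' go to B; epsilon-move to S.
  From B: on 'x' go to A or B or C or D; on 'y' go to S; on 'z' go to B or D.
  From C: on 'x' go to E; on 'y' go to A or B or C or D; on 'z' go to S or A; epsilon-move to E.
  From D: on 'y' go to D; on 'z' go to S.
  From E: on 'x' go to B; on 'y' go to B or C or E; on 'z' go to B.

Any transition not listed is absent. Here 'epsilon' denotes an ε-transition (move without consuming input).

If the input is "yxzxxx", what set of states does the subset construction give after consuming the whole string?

{S, A, B, C, D, E}

Start in {S}.
Read 'y': S→{B, D, E}; now {B, D, E}.
Read 'x': B→{A, B, C, D}, D→∅, E→{B}; union {A, B, C, D}; ε-closure = {S, A, B, C, D, E}.
Read 'z': S→{S, D, E}, A→{B}, B→{B, D}, C→{S, A}, D→{S}, E→{B}; now {S, A, B, D, E}.
Read 'x': S→{C}, A→{S, B, C}, B→{A, B, C, D}, D→∅, E→{B}; union {S, A, B, C, D}; ε-closure = {S, A, B, C, D, E}.
Read 'x': S→{C}, A→{S, B, C}, B→{A, B, C, D}, C→{E}, D→∅, E→{B}; now {S, A, B, C, D, E}.
Read 'x': S→{C}, A→{S, B, C}, B→{A, B, C, D}, C→{E}, D→∅, E→{B}; now {S, A, B, C, D, E}.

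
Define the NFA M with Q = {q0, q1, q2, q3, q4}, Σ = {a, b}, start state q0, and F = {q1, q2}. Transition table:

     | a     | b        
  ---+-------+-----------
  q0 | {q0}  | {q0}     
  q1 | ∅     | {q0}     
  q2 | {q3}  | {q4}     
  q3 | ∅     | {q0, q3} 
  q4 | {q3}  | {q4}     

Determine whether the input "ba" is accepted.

Start in {q0}.
Read 'b': q0→{q0}; now {q0}.
Read 'a': q0→{q0}; now {q0}.
The final set {q0} contains no accepting state.

No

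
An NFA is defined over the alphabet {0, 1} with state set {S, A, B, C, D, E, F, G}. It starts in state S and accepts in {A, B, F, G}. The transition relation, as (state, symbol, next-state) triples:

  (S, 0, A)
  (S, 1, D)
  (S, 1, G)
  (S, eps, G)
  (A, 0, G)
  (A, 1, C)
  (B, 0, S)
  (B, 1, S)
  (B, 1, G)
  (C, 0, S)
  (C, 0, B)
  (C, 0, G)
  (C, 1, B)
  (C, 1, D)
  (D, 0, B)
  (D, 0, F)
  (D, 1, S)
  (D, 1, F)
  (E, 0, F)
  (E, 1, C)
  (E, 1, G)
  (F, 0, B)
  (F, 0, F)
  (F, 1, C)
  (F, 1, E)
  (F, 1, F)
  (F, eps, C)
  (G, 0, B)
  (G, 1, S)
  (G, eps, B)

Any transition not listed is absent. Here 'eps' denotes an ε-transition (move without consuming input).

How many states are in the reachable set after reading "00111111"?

7

Start: ε-closure({S}) = {S, B, G}.
Read '0': S→{A}, B→{S}, G→{B}; union {S, A, B}; ε-closure = {S, A, B, G}.
Read '0': S→{A}, A→{G}, B→{S}, G→{B}; now {S, A, B, G}.
Read '1': S→{D, G}, A→{C}, B→{S, G}, G→{S}; union {S, C, D, G}; ε-closure = {S, B, C, D, G}.
Read '1': S→{D, G}, B→{S, G}, C→{B, D}, D→{S, F}, G→{S}; union {S, B, D, F, G}; ε-closure = {S, B, C, D, F, G}.
Read '1': S→{D, G}, B→{S, G}, C→{B, D}, D→{S, F}, F→{C, E, F}, G→{S}; now {S, B, C, D, E, F, G}.
Read '1': S→{D, G}, B→{S, G}, C→{B, D}, D→{S, F}, E→{C, G}, F→{C, E, F}, G→{S}; now {S, B, C, D, E, F, G}.
Read '1': S→{D, G}, B→{S, G}, C→{B, D}, D→{S, F}, E→{C, G}, F→{C, E, F}, G→{S}; now {S, B, C, D, E, F, G}.
Read '1': S→{D, G}, B→{S, G}, C→{B, D}, D→{S, F}, E→{C, G}, F→{C, E, F}, G→{S}; now {S, B, C, D, E, F, G}.
That set has 7 states.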